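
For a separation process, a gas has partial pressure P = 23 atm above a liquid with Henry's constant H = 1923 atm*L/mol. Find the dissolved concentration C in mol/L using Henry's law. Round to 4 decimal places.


C = P / H
C = 23 / 1923
C = 0.0120 mol/L


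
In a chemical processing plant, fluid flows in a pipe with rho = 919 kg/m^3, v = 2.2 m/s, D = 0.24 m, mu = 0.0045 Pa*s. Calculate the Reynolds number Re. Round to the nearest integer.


Re = rho * v * D / mu
Re = 919 * 2.2 * 0.24 / 0.0045
Re = 485.232 / 0.0045
Re = 107829


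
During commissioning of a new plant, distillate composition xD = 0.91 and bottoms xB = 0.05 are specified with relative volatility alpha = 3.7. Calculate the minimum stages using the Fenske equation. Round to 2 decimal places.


N_min = ln((xD*(1-xB))/(xB*(1-xD))) / ln(alpha)
Numerator inside ln: 0.8645 / 0.0045 = 192.111111
ln(192.111111) = 5.258074
ln(alpha) = ln(3.7) = 1.308333
N_min = 5.258074 / 1.308333 = 4.02


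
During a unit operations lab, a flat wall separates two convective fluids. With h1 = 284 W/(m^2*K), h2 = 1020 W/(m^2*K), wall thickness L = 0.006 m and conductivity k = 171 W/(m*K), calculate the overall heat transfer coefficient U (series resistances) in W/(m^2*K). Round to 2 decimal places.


1/U = 1/h1 + L/k + 1/h2
1/U = 1/284 + 0.006/171 + 1/1020
1/U = 0.0035211268 + 3.50877e-05 + 0.0009803922
1/U = 0.0045366067
U = 220.43 W/(m^2*K)


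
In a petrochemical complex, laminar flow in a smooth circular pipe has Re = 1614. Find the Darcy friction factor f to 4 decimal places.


f = 64 / Re
f = 64 / 1614
f = 0.0397


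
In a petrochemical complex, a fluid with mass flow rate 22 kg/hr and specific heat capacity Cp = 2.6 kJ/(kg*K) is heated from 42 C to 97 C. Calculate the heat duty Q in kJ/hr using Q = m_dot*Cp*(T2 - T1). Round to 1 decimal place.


Q = m_dot * Cp * (T2 - T1)
Q = 22 * 2.6 * (97 - 42)
Q = 22 * 2.6 * 55
Q = 3146.0 kJ/hr


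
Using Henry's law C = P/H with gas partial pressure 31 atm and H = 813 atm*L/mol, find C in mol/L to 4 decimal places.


C = P / H
C = 31 / 813
C = 0.0381 mol/L


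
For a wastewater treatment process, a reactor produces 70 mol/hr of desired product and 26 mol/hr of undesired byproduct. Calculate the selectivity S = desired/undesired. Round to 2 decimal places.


S = desired product rate / undesired product rate
S = 70 / 26
S = 2.69


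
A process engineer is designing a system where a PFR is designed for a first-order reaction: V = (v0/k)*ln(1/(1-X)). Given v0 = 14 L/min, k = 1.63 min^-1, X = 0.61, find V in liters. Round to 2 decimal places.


V = (v0/k) * ln(1/(1-X))
V = (14/1.63) * ln(1/(1-0.61))
V = 8.588957 * ln(2.564103)
V = 8.588957 * 0.941609
V = 8.09 L


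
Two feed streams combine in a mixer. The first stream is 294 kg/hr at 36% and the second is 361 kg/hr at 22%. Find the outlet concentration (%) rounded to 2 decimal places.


Mass balance on solute: F1*x1 + F2*x2 = F3*x3
F3 = F1 + F2 = 294 + 361 = 655 kg/hr
x3 = (F1*x1 + F2*x2)/F3
x3 = (294*0.36 + 361*0.22) / 655
x3 = 28.28%


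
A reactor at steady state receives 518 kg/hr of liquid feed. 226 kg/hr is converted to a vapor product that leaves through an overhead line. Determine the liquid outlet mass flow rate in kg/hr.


Steady-state mass balance on the main outlet: F_out = F_in - F_removed
F_out = 518 - 226
F_out = 292 kg/hr


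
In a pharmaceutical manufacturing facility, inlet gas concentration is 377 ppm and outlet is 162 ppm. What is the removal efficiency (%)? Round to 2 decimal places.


Efficiency = (G_in - G_out) / G_in * 100%
Efficiency = (377 - 162) / 377 * 100
Efficiency = 215 / 377 * 100
Efficiency = 57.03%


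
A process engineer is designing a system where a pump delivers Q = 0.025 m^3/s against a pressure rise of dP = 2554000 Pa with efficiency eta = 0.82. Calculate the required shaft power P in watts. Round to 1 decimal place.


P = Q * dP / eta
P = 0.025 * 2554000 / 0.82
P = 63850.0 / 0.82
P = 77865.9 W


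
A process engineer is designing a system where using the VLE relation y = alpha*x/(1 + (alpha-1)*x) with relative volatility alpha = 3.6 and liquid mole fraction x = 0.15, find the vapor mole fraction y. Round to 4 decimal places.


y = alpha*x / (1 + (alpha-1)*x)
y = 3.6*0.15 / (1 + (3.6-1)*0.15)
y = 0.54 / (1 + 0.39)
y = 0.54 / 1.39
y = 0.3885


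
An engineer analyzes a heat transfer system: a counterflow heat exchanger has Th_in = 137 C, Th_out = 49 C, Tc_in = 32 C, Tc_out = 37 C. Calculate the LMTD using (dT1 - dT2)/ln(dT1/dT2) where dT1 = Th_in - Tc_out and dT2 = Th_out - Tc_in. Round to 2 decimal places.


dT1 = Th_in - Tc_out = 137 - 37 = 100
dT2 = Th_out - Tc_in = 49 - 32 = 17
LMTD = (dT1 - dT2) / ln(dT1/dT2)
LMTD = (100 - 17) / ln(100/17)
LMTD = 46.84 K


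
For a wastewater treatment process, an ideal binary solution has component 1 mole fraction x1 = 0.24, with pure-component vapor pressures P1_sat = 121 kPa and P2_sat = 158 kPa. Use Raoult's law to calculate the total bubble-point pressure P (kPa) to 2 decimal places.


P = x1*P1_sat + x2*P2_sat
x2 = 1 - x1 = 1 - 0.24 = 0.76
P = 0.24*121 + 0.76*158
P = 29.04 + 120.08
P = 149.12 kPa


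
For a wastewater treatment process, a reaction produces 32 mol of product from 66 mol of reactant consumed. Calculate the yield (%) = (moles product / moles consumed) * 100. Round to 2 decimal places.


Yield = (moles product / moles consumed) * 100%
Yield = (32 / 66) * 100
Yield = 0.4848 * 100
Yield = 48.48%


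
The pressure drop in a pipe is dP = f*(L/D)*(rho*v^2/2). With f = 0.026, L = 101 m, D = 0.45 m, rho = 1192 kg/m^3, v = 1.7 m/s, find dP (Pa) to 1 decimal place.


dP = f * (L/D) * (rho*v^2/2)
dP = 0.026 * (101/0.45) * (1192*1.7^2/2)
L/D = 224.44444444
rho*v^2/2 = 1192*2.89/2 = 1722.44
dP = 0.026 * 224.44444444 * 1722.44
dP = 10051.4 Pa


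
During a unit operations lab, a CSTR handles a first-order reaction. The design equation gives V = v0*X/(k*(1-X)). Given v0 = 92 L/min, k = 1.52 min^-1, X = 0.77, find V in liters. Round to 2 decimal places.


V = v0 * X / (k * (1 - X))
V = 92 * 0.77 / (1.52 * (1 - 0.77))
V = 70.84 / (1.52 * 0.23)
V = 70.84 / 0.3496
V = 202.63 L


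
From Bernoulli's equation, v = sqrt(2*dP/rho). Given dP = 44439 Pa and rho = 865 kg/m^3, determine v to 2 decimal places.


v = sqrt(2*dP/rho)
v = sqrt(2*44439/865)
v = sqrt(102.749133)
v = 10.14 m/s


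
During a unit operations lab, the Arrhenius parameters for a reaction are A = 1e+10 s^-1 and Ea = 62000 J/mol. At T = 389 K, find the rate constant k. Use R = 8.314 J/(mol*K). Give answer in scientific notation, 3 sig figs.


k = A * exp(-Ea/(R*T))
k = 1e+10 * exp(-62000 / (8.314 * 389))
k = 1e+10 * exp(-19.170439)
k = 4.72e+01


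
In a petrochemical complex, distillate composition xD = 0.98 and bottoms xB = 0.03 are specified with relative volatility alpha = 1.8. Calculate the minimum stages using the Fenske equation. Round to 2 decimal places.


N_min = ln((xD*(1-xB))/(xB*(1-xD))) / ln(alpha)
Numerator inside ln: 0.9506 / 0.0006 = 1584.333333
ln(1584.333333) = 7.367919
ln(alpha) = ln(1.8) = 0.587787
N_min = 7.367919 / 0.587787 = 12.54


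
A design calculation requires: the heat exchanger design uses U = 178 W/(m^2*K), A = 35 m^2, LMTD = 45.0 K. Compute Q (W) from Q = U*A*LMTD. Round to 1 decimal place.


Q = U * A * LMTD
Q = 178 * 35 * 45.0
Q = 280350.0 W


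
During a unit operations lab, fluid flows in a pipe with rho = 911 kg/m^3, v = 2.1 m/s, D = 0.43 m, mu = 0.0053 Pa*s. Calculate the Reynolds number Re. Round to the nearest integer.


Re = rho * v * D / mu
Re = 911 * 2.1 * 0.43 / 0.0053
Re = 822.633 / 0.0053
Re = 155214


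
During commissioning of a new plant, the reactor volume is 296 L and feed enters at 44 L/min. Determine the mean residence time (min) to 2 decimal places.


tau = V / v0
tau = 296 / 44
tau = 6.73 min


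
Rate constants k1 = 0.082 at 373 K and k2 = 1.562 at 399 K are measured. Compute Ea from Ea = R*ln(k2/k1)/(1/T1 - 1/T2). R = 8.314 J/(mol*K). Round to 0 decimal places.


Ea = R * ln(k2/k1) / (1/T1 - 1/T2)
ln(k2/k1) = ln(1.562/0.082) = 2.9470031
1/T1 - 1/T2 = 1/373 - 1/399 = 0.000174699483
Ea = 8.314 * 2.9470031 / 0.000174699483
Ea = 140249 J/mol


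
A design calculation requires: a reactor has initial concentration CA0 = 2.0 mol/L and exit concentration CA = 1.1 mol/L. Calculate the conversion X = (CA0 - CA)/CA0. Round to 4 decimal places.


X = (CA0 - CA) / CA0
X = (2.0 - 1.1) / 2.0
X = 0.9 / 2.0
X = 0.4500


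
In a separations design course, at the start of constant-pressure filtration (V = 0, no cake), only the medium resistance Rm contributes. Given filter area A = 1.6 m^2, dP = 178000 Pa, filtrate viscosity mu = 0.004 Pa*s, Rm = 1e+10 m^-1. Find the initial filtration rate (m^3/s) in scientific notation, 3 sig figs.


rate = A * dP / (mu * Rm)
rate = 1.6 * 178000 / (0.004 * 1e+10)
rate = 284800.0 / 4.000e+07
rate = 7.12e-03 m^3/s


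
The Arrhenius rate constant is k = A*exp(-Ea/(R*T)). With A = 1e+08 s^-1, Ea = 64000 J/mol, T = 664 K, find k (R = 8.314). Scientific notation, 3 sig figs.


k = A * exp(-Ea/(R*T))
k = 1e+08 * exp(-64000 / (8.314 * 664))
k = 1e+08 * exp(-11.593161)
k = 9.23e+02


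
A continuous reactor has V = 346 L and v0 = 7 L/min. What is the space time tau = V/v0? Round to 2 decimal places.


tau = V / v0
tau = 346 / 7
tau = 49.43 min


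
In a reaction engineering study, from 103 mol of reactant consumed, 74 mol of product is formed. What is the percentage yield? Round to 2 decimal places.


Yield = (moles product / moles consumed) * 100%
Yield = (74 / 103) * 100
Yield = 0.7184 * 100
Yield = 71.84%


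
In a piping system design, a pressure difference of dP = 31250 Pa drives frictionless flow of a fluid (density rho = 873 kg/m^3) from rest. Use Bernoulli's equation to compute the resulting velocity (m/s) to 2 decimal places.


v = sqrt(2*dP/rho)
v = sqrt(2*31250/873)
v = sqrt(71.592211)
v = 8.46 m/s


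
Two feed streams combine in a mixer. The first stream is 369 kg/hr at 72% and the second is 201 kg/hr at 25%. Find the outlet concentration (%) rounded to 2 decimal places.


Mass balance on solute: F1*x1 + F2*x2 = F3*x3
F3 = F1 + F2 = 369 + 201 = 570 kg/hr
x3 = (F1*x1 + F2*x2)/F3
x3 = (369*0.72 + 201*0.25) / 570
x3 = 55.43%


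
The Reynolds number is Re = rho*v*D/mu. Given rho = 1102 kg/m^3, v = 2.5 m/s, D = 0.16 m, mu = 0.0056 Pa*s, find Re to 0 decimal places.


Re = rho * v * D / mu
Re = 1102 * 2.5 * 0.16 / 0.0056
Re = 440.8 / 0.0056
Re = 78714


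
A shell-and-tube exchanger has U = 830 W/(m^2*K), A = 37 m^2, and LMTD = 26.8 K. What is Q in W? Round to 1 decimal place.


Q = U * A * LMTD
Q = 830 * 37 * 26.8
Q = 823028.0 W


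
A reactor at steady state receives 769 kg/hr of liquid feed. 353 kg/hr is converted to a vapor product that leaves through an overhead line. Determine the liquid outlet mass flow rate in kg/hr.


Steady-state mass balance on the main outlet: F_out = F_in - F_removed
F_out = 769 - 353
F_out = 416 kg/hr


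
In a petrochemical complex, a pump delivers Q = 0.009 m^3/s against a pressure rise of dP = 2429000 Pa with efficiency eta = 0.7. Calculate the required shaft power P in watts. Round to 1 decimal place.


P = Q * dP / eta
P = 0.009 * 2429000 / 0.7
P = 21861.0 / 0.7
P = 31230.0 W


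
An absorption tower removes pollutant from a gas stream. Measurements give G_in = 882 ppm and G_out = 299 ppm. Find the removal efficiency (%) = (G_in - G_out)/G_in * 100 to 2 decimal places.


Efficiency = (G_in - G_out) / G_in * 100%
Efficiency = (882 - 299) / 882 * 100
Efficiency = 583 / 882 * 100
Efficiency = 66.10%


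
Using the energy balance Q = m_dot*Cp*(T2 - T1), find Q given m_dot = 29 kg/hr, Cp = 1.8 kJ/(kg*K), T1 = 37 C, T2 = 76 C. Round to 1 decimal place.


Q = m_dot * Cp * (T2 - T1)
Q = 29 * 1.8 * (76 - 37)
Q = 29 * 1.8 * 39
Q = 2035.8 kJ/hr


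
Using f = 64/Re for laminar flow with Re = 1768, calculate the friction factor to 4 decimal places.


f = 64 / Re
f = 64 / 1768
f = 0.0362


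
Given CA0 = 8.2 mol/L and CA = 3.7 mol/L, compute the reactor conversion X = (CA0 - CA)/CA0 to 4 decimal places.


X = (CA0 - CA) / CA0
X = (8.2 - 3.7) / 8.2
X = 4.5 / 8.2
X = 0.5488


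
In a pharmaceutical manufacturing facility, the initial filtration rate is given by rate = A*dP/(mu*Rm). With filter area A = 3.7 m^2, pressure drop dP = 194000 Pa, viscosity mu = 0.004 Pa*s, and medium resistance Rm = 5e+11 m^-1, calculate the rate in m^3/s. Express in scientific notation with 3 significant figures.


rate = A * dP / (mu * Rm)
rate = 3.7 * 194000 / (0.004 * 5e+11)
rate = 717800.0 / 2.000e+09
rate = 3.59e-04 m^3/s


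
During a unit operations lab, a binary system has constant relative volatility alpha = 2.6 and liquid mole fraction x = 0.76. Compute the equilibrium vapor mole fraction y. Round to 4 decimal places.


y = alpha*x / (1 + (alpha-1)*x)
y = 2.6*0.76 / (1 + (2.6-1)*0.76)
y = 1.976 / (1 + 1.216)
y = 1.976 / 2.216
y = 0.8917


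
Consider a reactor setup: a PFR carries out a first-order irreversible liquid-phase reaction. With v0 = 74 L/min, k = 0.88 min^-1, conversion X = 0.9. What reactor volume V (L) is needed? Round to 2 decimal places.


V = (v0/k) * ln(1/(1-X))
V = (74/0.88) * ln(1/(1-0.9))
V = 84.090909 * ln(10.0)
V = 84.090909 * 2.302585
V = 193.63 L


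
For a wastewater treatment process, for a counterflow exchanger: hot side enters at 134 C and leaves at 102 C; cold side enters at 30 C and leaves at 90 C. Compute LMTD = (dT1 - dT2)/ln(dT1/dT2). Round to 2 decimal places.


dT1 = Th_in - Tc_out = 134 - 90 = 44
dT2 = Th_out - Tc_in = 102 - 30 = 72
LMTD = (dT1 - dT2) / ln(dT1/dT2)
LMTD = (44 - 72) / ln(44/72)
LMTD = 56.86 K


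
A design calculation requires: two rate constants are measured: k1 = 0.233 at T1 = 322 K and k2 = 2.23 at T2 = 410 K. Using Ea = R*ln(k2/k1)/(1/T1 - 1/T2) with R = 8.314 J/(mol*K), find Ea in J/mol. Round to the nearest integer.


Ea = R * ln(k2/k1) / (1/T1 - 1/T2)
ln(k2/k1) = ln(2.23/0.233) = 2.2587184
1/T1 - 1/T2 = 1/322 - 1/410 = 0.000666565672
Ea = 8.314 * 2.2587184 / 0.000666565672
Ea = 28173 J/mol


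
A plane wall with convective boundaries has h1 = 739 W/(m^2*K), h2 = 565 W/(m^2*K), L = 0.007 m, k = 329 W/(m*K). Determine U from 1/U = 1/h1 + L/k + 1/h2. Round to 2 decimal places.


1/U = 1/h1 + L/k + 1/h2
1/U = 1/739 + 0.007/329 + 1/565
1/U = 0.00135318 + 2.12766e-05 + 0.0017699115
1/U = 0.0031443681
U = 318.03 W/(m^2*K)


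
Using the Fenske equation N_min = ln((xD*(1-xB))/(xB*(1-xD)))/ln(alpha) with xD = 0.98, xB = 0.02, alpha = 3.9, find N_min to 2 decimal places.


N_min = ln((xD*(1-xB))/(xB*(1-xD))) / ln(alpha)
Numerator inside ln: 0.9604 / 0.0004 = 2401.0
ln(2401.0) = 7.783641
ln(alpha) = ln(3.9) = 1.360977
N_min = 7.783641 / 1.360977 = 5.72


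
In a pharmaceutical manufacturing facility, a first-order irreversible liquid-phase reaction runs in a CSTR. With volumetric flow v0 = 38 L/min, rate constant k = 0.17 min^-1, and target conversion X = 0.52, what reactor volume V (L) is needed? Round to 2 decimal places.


V = v0 * X / (k * (1 - X))
V = 38 * 0.52 / (0.17 * (1 - 0.52))
V = 19.76 / (0.17 * 0.48)
V = 19.76 / 0.0816
V = 242.16 L


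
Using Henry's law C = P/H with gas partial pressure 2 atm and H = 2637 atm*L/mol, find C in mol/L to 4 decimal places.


C = P / H
C = 2 / 2637
C = 0.0008 mol/L


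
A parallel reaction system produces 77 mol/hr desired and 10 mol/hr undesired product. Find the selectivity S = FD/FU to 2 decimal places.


S = desired product rate / undesired product rate
S = 77 / 10
S = 7.70


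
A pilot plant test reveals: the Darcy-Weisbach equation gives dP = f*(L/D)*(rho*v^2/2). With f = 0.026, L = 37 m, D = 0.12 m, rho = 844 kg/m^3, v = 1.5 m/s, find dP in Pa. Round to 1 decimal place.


dP = f * (L/D) * (rho*v^2/2)
dP = 0.026 * (37/0.12) * (844*1.5^2/2)
L/D = 308.33333333
rho*v^2/2 = 844*2.25/2 = 949.5
dP = 0.026 * 308.33333333 * 949.5
dP = 7611.8 Pa


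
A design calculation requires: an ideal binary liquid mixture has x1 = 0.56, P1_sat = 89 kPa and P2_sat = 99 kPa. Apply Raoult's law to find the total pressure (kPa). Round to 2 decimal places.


P = x1*P1_sat + x2*P2_sat
x2 = 1 - x1 = 1 - 0.56 = 0.44
P = 0.56*89 + 0.44*99
P = 49.84 + 43.56
P = 93.40 kPa


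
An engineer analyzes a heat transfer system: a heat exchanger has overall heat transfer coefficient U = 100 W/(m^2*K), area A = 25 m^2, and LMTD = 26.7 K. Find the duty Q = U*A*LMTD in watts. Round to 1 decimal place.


Q = U * A * LMTD
Q = 100 * 25 * 26.7
Q = 66750.0 W


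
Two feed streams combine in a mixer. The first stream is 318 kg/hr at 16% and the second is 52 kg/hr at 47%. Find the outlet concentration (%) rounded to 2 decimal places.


Mass balance on solute: F1*x1 + F2*x2 = F3*x3
F3 = F1 + F2 = 318 + 52 = 370 kg/hr
x3 = (F1*x1 + F2*x2)/F3
x3 = (318*0.16 + 52*0.47) / 370
x3 = 20.36%


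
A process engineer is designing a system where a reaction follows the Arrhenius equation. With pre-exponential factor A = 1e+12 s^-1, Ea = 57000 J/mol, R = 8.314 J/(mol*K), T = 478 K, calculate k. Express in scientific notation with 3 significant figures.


k = A * exp(-Ea/(R*T))
k = 1e+12 * exp(-57000 / (8.314 * 478))
k = 1e+12 * exp(-14.342899)
k = 5.90e+05


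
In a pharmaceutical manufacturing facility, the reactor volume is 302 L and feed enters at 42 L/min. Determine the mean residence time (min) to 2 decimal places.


tau = V / v0
tau = 302 / 42
tau = 7.19 min


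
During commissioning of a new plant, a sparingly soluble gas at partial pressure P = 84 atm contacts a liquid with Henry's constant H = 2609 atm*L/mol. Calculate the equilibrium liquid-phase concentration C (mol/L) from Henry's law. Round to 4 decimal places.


C = P / H
C = 84 / 2609
C = 0.0322 mol/L


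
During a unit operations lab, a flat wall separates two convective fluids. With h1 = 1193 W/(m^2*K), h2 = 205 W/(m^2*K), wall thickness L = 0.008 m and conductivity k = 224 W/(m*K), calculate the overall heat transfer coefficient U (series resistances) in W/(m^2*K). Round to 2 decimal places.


1/U = 1/h1 + L/k + 1/h2
1/U = 1/1193 + 0.008/224 + 1/205
1/U = 0.000838223 + 3.57143e-05 + 0.0048780488
1/U = 0.0057519861
U = 173.85 W/(m^2*K)


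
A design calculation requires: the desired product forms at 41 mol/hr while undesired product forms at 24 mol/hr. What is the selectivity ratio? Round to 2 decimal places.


S = desired product rate / undesired product rate
S = 41 / 24
S = 1.71


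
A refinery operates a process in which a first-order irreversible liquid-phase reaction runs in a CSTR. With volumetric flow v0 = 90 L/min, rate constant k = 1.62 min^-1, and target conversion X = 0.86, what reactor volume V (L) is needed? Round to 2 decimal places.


V = v0 * X / (k * (1 - X))
V = 90 * 0.86 / (1.62 * (1 - 0.86))
V = 77.4 / (1.62 * 0.14)
V = 77.4 / 0.2268
V = 341.27 L


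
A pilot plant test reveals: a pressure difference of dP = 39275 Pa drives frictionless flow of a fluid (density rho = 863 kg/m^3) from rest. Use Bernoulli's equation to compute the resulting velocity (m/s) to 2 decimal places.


v = sqrt(2*dP/rho)
v = sqrt(2*39275/863)
v = sqrt(91.019699)
v = 9.54 m/s


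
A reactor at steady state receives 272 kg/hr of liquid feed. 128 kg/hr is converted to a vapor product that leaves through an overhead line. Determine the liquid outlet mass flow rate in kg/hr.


Steady-state mass balance on the main outlet: F_out = F_in - F_removed
F_out = 272 - 128
F_out = 144 kg/hr


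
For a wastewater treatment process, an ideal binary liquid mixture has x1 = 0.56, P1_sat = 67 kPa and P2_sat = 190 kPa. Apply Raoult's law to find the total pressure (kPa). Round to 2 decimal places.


P = x1*P1_sat + x2*P2_sat
x2 = 1 - x1 = 1 - 0.56 = 0.44
P = 0.56*67 + 0.44*190
P = 37.52 + 83.6
P = 121.12 kPa


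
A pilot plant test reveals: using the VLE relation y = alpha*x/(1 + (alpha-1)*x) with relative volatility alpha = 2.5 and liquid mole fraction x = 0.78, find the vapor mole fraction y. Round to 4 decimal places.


y = alpha*x / (1 + (alpha-1)*x)
y = 2.5*0.78 / (1 + (2.5-1)*0.78)
y = 1.95 / (1 + 1.17)
y = 1.95 / 2.17
y = 0.8986


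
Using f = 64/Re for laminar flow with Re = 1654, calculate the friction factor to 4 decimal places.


f = 64 / Re
f = 64 / 1654
f = 0.0387


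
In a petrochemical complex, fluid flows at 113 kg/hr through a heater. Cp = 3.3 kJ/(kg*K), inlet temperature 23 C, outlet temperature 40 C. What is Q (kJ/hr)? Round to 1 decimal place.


Q = m_dot * Cp * (T2 - T1)
Q = 113 * 3.3 * (40 - 23)
Q = 113 * 3.3 * 17
Q = 6339.3 kJ/hr


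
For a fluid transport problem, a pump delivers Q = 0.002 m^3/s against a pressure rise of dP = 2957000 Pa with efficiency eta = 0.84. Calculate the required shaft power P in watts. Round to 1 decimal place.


P = Q * dP / eta
P = 0.002 * 2957000 / 0.84
P = 5914.0 / 0.84
P = 7040.5 W


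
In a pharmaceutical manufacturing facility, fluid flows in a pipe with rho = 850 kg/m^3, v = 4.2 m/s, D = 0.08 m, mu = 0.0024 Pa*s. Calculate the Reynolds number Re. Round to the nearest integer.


Re = rho * v * D / mu
Re = 850 * 4.2 * 0.08 / 0.0024
Re = 285.6 / 0.0024
Re = 119000


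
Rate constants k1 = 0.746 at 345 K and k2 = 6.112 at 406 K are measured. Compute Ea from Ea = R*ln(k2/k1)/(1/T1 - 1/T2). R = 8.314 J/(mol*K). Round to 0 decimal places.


Ea = R * ln(k2/k1) / (1/T1 - 1/T2)
ln(k2/k1) = ln(6.112/0.746) = 2.1032837
1/T1 - 1/T2 = 1/345 - 1/406 = 0.000435496537
Ea = 8.314 * 2.1032837 / 0.000435496537
Ea = 40153 J/mol


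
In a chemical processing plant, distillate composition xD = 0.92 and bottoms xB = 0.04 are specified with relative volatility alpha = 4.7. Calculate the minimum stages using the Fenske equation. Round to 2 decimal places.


N_min = ln((xD*(1-xB))/(xB*(1-xD))) / ln(alpha)
Numerator inside ln: 0.8832 / 0.0032 = 276.0
ln(276.0) = 5.620401
ln(alpha) = ln(4.7) = 1.547563
N_min = 5.620401 / 1.547563 = 3.63


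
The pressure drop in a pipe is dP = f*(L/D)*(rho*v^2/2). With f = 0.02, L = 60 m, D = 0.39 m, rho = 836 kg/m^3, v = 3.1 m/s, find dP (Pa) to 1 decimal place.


dP = f * (L/D) * (rho*v^2/2)
dP = 0.02 * (60/0.39) * (836*3.1^2/2)
L/D = 153.84615385
rho*v^2/2 = 836*9.61/2 = 4016.98
dP = 0.02 * 153.84615385 * 4016.98
dP = 12359.9 Pa


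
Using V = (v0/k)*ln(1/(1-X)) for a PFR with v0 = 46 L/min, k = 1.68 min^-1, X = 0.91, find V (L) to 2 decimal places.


V = (v0/k) * ln(1/(1-X))
V = (46/1.68) * ln(1/(1-0.91))
V = 27.380952 * ln(11.111111)
V = 27.380952 * 2.407946
V = 65.93 L


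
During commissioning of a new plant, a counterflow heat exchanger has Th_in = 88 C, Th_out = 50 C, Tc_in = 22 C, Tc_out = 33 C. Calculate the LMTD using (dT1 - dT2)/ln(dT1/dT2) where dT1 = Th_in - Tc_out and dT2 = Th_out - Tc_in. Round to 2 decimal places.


dT1 = Th_in - Tc_out = 88 - 33 = 55
dT2 = Th_out - Tc_in = 50 - 22 = 28
LMTD = (dT1 - dT2) / ln(dT1/dT2)
LMTD = (55 - 28) / ln(55/28)
LMTD = 39.99 K


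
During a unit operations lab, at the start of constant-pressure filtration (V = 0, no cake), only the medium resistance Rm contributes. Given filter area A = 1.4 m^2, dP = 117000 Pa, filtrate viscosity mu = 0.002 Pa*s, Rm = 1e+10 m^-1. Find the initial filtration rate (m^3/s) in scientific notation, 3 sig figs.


rate = A * dP / (mu * Rm)
rate = 1.4 * 117000 / (0.002 * 1e+10)
rate = 163800.0 / 2.000e+07
rate = 8.19e-03 m^3/s


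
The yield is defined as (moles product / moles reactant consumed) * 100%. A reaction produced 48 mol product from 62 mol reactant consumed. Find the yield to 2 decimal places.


Yield = (moles product / moles consumed) * 100%
Yield = (48 / 62) * 100
Yield = 0.7742 * 100
Yield = 77.42%


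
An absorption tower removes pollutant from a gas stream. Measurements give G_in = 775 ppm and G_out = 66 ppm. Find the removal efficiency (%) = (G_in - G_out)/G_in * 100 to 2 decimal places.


Efficiency = (G_in - G_out) / G_in * 100%
Efficiency = (775 - 66) / 775 * 100
Efficiency = 709 / 775 * 100
Efficiency = 91.48%


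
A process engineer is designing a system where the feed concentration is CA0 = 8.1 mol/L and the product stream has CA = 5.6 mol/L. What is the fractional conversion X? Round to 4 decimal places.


X = (CA0 - CA) / CA0
X = (8.1 - 5.6) / 8.1
X = 2.5 / 8.1
X = 0.3086


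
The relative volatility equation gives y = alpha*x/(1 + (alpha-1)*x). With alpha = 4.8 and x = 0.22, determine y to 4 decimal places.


y = alpha*x / (1 + (alpha-1)*x)
y = 4.8*0.22 / (1 + (4.8-1)*0.22)
y = 1.056 / (1 + 0.836)
y = 1.056 / 1.836
y = 0.5752


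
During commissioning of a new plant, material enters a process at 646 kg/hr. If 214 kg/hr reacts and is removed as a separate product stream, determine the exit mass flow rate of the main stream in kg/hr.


Steady-state mass balance on the main outlet: F_out = F_in - F_removed
F_out = 646 - 214
F_out = 432 kg/hr


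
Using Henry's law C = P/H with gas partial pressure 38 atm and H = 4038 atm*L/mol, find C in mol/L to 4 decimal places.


C = P / H
C = 38 / 4038
C = 0.0094 mol/L


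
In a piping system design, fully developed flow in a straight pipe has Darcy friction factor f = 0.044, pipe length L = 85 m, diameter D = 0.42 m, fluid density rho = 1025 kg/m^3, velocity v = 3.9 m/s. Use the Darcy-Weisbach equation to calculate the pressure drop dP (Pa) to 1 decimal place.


dP = f * (L/D) * (rho*v^2/2)
dP = 0.044 * (85/0.42) * (1025*3.9^2/2)
L/D = 202.38095238
rho*v^2/2 = 1025*15.21/2 = 7795.125
dP = 0.044 * 202.38095238 * 7795.125
dP = 69413.7 Pa


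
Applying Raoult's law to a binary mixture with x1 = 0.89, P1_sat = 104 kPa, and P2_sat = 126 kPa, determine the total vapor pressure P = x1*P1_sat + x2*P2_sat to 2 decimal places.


P = x1*P1_sat + x2*P2_sat
x2 = 1 - x1 = 1 - 0.89 = 0.11
P = 0.89*104 + 0.11*126
P = 92.56 + 13.86
P = 106.42 kPa


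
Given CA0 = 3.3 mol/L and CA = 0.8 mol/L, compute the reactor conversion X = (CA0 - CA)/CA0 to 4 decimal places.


X = (CA0 - CA) / CA0
X = (3.3 - 0.8) / 3.3
X = 2.5 / 3.3
X = 0.7576


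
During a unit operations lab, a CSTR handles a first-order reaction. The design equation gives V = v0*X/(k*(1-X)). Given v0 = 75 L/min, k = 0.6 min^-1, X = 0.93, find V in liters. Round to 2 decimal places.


V = v0 * X / (k * (1 - X))
V = 75 * 0.93 / (0.6 * (1 - 0.93))
V = 69.75 / (0.6 * 0.07)
V = 69.75 / 0.042
V = 1660.71 L


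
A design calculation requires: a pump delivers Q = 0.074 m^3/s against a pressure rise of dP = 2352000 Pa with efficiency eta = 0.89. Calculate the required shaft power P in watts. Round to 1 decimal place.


P = Q * dP / eta
P = 0.074 * 2352000 / 0.89
P = 174048.0 / 0.89
P = 195559.6 W


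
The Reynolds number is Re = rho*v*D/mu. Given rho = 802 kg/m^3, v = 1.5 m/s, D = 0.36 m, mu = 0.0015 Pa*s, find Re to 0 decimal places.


Re = rho * v * D / mu
Re = 802 * 1.5 * 0.36 / 0.0015
Re = 433.08 / 0.0015
Re = 288720


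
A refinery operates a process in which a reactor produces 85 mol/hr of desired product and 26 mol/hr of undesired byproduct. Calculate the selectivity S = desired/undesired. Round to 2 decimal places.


S = desired product rate / undesired product rate
S = 85 / 26
S = 3.27


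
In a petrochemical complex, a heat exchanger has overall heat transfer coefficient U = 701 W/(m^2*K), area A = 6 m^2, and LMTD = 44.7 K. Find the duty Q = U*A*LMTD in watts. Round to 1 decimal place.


Q = U * A * LMTD
Q = 701 * 6 * 44.7
Q = 188008.2 W


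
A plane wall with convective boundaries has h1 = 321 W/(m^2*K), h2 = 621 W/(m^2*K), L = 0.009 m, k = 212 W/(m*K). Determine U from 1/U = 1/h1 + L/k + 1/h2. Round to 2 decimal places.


1/U = 1/h1 + L/k + 1/h2
1/U = 1/321 + 0.009/212 + 1/621
1/U = 0.0031152648 + 4.24528e-05 + 0.001610306
1/U = 0.0047680236
U = 209.73 W/(m^2*K)


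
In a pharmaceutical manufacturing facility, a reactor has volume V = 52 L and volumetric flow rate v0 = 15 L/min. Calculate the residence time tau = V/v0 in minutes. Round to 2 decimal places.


tau = V / v0
tau = 52 / 15
tau = 3.47 min


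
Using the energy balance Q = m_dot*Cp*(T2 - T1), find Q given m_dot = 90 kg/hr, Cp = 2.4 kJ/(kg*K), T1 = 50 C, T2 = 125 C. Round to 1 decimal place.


Q = m_dot * Cp * (T2 - T1)
Q = 90 * 2.4 * (125 - 50)
Q = 90 * 2.4 * 75
Q = 16200.0 kJ/hr


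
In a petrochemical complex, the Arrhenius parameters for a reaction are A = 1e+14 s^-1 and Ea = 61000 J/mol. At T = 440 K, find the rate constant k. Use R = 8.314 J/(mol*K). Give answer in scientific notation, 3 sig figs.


k = A * exp(-Ea/(R*T))
k = 1e+14 * exp(-61000 / (8.314 * 440))
k = 1e+14 * exp(-16.67505)
k = 5.73e+06


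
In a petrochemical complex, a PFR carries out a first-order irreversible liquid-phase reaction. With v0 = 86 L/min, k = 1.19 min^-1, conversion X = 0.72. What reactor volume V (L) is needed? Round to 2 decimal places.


V = (v0/k) * ln(1/(1-X))
V = (86/1.19) * ln(1/(1-0.72))
V = 72.268908 * ln(3.571429)
V = 72.268908 * 1.272966
V = 92.00 L


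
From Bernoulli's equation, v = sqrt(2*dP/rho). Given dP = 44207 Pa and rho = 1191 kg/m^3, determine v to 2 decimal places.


v = sqrt(2*dP/rho)
v = sqrt(2*44207/1191)
v = sqrt(74.235097)
v = 8.62 m/s


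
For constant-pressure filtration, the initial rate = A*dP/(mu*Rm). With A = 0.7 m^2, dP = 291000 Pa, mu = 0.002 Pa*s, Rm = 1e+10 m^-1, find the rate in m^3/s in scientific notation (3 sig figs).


rate = A * dP / (mu * Rm)
rate = 0.7 * 291000 / (0.002 * 1e+10)
rate = 203700.0 / 2.000e+07
rate = 1.02e-02 m^3/s


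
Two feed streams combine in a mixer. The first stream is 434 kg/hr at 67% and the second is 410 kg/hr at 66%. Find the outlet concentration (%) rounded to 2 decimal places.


Mass balance on solute: F1*x1 + F2*x2 = F3*x3
F3 = F1 + F2 = 434 + 410 = 844 kg/hr
x3 = (F1*x1 + F2*x2)/F3
x3 = (434*0.67 + 410*0.66) / 844
x3 = 66.51%


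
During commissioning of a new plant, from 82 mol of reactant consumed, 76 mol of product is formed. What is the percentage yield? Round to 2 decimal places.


Yield = (moles product / moles consumed) * 100%
Yield = (76 / 82) * 100
Yield = 0.9268 * 100
Yield = 92.68%


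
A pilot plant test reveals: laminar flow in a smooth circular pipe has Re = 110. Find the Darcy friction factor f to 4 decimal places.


f = 64 / Re
f = 64 / 110
f = 0.5818


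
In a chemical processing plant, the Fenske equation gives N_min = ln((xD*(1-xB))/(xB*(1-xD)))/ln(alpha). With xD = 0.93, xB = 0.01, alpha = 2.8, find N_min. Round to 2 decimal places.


N_min = ln((xD*(1-xB))/(xB*(1-xD))) / ln(alpha)
Numerator inside ln: 0.9207 / 0.0007 = 1315.285714
ln(1315.285714) = 7.181809
ln(alpha) = ln(2.8) = 1.029619
N_min = 7.181809 / 1.029619 = 6.98


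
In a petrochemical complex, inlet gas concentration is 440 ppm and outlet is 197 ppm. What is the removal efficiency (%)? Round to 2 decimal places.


Efficiency = (G_in - G_out) / G_in * 100%
Efficiency = (440 - 197) / 440 * 100
Efficiency = 243 / 440 * 100
Efficiency = 55.23%


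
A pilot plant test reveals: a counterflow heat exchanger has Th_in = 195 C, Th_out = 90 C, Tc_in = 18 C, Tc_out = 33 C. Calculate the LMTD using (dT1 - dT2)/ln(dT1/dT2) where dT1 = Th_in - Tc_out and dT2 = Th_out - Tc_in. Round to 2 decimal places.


dT1 = Th_in - Tc_out = 195 - 33 = 162
dT2 = Th_out - Tc_in = 90 - 18 = 72
LMTD = (dT1 - dT2) / ln(dT1/dT2)
LMTD = (162 - 72) / ln(162/72)
LMTD = 110.98 K


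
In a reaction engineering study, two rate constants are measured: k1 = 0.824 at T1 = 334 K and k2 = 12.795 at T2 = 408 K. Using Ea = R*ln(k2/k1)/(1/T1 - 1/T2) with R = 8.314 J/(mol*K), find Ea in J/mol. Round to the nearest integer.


Ea = R * ln(k2/k1) / (1/T1 - 1/T2)
ln(k2/k1) = ln(12.795/0.824) = 2.7426392
1/T1 - 1/T2 = 1/334 - 1/408 = 0.000543031584
Ea = 8.314 * 2.7426392 / 0.000543031584
Ea = 41991 J/mol


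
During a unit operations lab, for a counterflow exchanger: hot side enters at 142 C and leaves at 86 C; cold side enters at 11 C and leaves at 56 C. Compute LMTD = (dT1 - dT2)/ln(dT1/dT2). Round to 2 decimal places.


dT1 = Th_in - Tc_out = 142 - 56 = 86
dT2 = Th_out - Tc_in = 86 - 11 = 75
LMTD = (dT1 - dT2) / ln(dT1/dT2)
LMTD = (86 - 75) / ln(86/75)
LMTD = 80.37 K


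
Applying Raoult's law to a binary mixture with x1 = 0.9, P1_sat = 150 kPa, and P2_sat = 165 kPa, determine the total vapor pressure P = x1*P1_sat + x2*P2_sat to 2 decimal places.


P = x1*P1_sat + x2*P2_sat
x2 = 1 - x1 = 1 - 0.9 = 0.1
P = 0.9*150 + 0.1*165
P = 135.0 + 16.5
P = 151.50 kPa


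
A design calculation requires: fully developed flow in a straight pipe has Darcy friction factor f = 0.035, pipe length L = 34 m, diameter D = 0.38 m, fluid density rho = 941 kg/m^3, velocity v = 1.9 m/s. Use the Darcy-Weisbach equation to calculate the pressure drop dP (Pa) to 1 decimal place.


dP = f * (L/D) * (rho*v^2/2)
dP = 0.035 * (34/0.38) * (941*1.9^2/2)
L/D = 89.47368421
rho*v^2/2 = 941*3.61/2 = 1698.505
dP = 0.035 * 89.47368421 * 1698.505
dP = 5319.0 Pa


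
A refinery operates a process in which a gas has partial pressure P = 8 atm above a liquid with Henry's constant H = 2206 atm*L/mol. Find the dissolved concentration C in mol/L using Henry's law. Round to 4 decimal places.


C = P / H
C = 8 / 2206
C = 0.0036 mol/L


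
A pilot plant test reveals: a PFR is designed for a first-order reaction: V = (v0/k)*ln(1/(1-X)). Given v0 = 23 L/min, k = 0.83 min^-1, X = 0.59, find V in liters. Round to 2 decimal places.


V = (v0/k) * ln(1/(1-X))
V = (23/0.83) * ln(1/(1-0.59))
V = 27.710843 * ln(2.439024)
V = 27.710843 * 0.891598
V = 24.71 L


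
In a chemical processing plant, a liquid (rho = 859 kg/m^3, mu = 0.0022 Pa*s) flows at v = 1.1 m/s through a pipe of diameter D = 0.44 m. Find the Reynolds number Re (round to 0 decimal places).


Re = rho * v * D / mu
Re = 859 * 1.1 * 0.44 / 0.0022
Re = 415.756 / 0.0022
Re = 188980


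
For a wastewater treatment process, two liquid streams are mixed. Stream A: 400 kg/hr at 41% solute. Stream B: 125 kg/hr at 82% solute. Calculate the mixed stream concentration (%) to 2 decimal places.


Mass balance on solute: F1*x1 + F2*x2 = F3*x3
F3 = F1 + F2 = 400 + 125 = 525 kg/hr
x3 = (F1*x1 + F2*x2)/F3
x3 = (400*0.41 + 125*0.82) / 525
x3 = 50.76%


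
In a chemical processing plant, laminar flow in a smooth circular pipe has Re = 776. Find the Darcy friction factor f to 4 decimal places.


f = 64 / Re
f = 64 / 776
f = 0.0825


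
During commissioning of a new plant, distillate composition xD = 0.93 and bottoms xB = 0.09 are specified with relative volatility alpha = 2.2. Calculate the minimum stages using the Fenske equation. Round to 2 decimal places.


N_min = ln((xD*(1-xB))/(xB*(1-xD))) / ln(alpha)
Numerator inside ln: 0.8463 / 0.0063 = 134.333333
ln(134.333333) = 4.900324
ln(alpha) = ln(2.2) = 0.788457
N_min = 4.900324 / 0.788457 = 6.22


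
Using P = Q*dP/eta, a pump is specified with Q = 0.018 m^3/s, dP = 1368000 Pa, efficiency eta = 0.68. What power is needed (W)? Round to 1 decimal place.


P = Q * dP / eta
P = 0.018 * 1368000 / 0.68
P = 24624.0 / 0.68
P = 36211.8 W


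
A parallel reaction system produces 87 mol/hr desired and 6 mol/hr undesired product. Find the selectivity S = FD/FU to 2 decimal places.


S = desired product rate / undesired product rate
S = 87 / 6
S = 14.50


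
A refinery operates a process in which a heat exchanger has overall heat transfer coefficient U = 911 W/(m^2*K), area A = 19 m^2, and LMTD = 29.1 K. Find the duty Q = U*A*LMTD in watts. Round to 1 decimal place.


Q = U * A * LMTD
Q = 911 * 19 * 29.1
Q = 503691.9 W


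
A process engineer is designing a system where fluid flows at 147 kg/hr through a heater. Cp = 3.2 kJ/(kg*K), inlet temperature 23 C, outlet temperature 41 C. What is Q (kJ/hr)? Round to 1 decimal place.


Q = m_dot * Cp * (T2 - T1)
Q = 147 * 3.2 * (41 - 23)
Q = 147 * 3.2 * 18
Q = 8467.2 kJ/hr


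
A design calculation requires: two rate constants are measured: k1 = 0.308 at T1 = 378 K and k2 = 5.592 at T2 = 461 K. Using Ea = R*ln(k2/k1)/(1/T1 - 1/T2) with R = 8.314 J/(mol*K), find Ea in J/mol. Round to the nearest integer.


Ea = R * ln(k2/k1) / (1/T1 - 1/T2)
ln(k2/k1) = ln(5.592/0.308) = 2.8989925
1/T1 - 1/T2 = 1/378 - 1/461 = 0.000476305249
Ea = 8.314 * 2.8989925 / 0.000476305249
Ea = 50602 J/mol


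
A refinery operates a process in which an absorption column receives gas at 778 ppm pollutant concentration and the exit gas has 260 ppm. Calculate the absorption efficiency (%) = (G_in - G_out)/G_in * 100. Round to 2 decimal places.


Efficiency = (G_in - G_out) / G_in * 100%
Efficiency = (778 - 260) / 778 * 100
Efficiency = 518 / 778 * 100
Efficiency = 66.58%


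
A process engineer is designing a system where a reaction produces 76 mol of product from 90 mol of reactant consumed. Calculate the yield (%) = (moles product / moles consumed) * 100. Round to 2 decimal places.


Yield = (moles product / moles consumed) * 100%
Yield = (76 / 90) * 100
Yield = 0.8444 * 100
Yield = 84.44%


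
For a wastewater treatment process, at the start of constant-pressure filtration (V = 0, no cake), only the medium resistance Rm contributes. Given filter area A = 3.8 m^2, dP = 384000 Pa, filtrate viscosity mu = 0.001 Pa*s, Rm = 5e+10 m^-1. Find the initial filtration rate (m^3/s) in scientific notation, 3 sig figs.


rate = A * dP / (mu * Rm)
rate = 3.8 * 384000 / (0.001 * 5e+10)
rate = 1459200.0 / 5.000e+07
rate = 2.92e-02 m^3/s


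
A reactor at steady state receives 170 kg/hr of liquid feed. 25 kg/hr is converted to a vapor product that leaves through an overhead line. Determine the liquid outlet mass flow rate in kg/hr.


Steady-state mass balance on the main outlet: F_out = F_in - F_removed
F_out = 170 - 25
F_out = 145 kg/hr


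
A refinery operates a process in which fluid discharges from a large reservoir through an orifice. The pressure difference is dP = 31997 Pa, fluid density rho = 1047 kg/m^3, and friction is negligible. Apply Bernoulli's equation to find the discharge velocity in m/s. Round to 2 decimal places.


v = sqrt(2*dP/rho)
v = sqrt(2*31997/1047)
v = sqrt(61.121299)
v = 7.82 m/s


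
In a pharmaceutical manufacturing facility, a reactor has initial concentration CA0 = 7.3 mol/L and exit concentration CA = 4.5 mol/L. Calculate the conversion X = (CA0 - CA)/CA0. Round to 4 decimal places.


X = (CA0 - CA) / CA0
X = (7.3 - 4.5) / 7.3
X = 2.8 / 7.3
X = 0.3836


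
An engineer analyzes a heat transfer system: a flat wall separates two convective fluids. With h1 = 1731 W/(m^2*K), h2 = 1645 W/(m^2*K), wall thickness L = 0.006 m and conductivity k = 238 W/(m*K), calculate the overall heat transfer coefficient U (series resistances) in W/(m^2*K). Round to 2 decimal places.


1/U = 1/h1 + L/k + 1/h2
1/U = 1/1731 + 0.006/238 + 1/1645
1/U = 0.0005777008 + 2.52101e-05 + 0.0006079027
1/U = 0.0012108136
U = 825.89 W/(m^2*K)


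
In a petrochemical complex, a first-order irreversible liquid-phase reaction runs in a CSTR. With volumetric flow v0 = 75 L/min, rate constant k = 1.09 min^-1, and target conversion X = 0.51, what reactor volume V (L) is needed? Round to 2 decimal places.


V = v0 * X / (k * (1 - X))
V = 75 * 0.51 / (1.09 * (1 - 0.51))
V = 38.25 / (1.09 * 0.49)
V = 38.25 / 0.5341
V = 71.62 L


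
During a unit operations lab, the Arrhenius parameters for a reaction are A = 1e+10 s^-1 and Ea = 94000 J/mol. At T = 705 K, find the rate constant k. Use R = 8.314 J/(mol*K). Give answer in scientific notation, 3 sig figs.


k = A * exp(-Ea/(R*T))
k = 1e+10 * exp(-94000 / (8.314 * 705))
k = 1e+10 * exp(-16.037206)
k = 1.08e+03


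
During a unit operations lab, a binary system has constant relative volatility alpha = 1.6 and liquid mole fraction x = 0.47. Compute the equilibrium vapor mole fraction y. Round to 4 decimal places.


y = alpha*x / (1 + (alpha-1)*x)
y = 1.6*0.47 / (1 + (1.6-1)*0.47)
y = 0.752 / (1 + 0.282)
y = 0.752 / 1.282
y = 0.5866
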